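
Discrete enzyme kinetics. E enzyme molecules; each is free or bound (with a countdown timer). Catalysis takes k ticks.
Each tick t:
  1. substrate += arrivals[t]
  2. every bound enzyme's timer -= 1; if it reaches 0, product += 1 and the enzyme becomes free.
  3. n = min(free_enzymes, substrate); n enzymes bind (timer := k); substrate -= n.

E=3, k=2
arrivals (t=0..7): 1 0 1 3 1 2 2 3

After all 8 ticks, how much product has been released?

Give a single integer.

t=0: arr=1 -> substrate=0 bound=1 product=0
t=1: arr=0 -> substrate=0 bound=1 product=0
t=2: arr=1 -> substrate=0 bound=1 product=1
t=3: arr=3 -> substrate=1 bound=3 product=1
t=4: arr=1 -> substrate=1 bound=3 product=2
t=5: arr=2 -> substrate=1 bound=3 product=4
t=6: arr=2 -> substrate=2 bound=3 product=5
t=7: arr=3 -> substrate=3 bound=3 product=7

Answer: 7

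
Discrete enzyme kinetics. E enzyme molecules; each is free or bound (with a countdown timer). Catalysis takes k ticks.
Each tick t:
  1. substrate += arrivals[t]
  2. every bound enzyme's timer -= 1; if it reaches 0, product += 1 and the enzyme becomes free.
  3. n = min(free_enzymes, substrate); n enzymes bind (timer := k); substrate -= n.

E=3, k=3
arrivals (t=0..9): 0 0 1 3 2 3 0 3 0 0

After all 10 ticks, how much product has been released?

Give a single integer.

Answer: 6

Derivation:
t=0: arr=0 -> substrate=0 bound=0 product=0
t=1: arr=0 -> substrate=0 bound=0 product=0
t=2: arr=1 -> substrate=0 bound=1 product=0
t=3: arr=3 -> substrate=1 bound=3 product=0
t=4: arr=2 -> substrate=3 bound=3 product=0
t=5: arr=3 -> substrate=5 bound=3 product=1
t=6: arr=0 -> substrate=3 bound=3 product=3
t=7: arr=3 -> substrate=6 bound=3 product=3
t=8: arr=0 -> substrate=5 bound=3 product=4
t=9: arr=0 -> substrate=3 bound=3 product=6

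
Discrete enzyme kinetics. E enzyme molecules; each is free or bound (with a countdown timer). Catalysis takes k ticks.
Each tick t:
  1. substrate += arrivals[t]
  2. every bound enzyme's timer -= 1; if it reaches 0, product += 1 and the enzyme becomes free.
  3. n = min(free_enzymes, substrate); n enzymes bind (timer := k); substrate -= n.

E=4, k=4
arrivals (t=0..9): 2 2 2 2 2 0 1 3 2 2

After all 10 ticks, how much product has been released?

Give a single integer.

t=0: arr=2 -> substrate=0 bound=2 product=0
t=1: arr=2 -> substrate=0 bound=4 product=0
t=2: arr=2 -> substrate=2 bound=4 product=0
t=3: arr=2 -> substrate=4 bound=4 product=0
t=4: arr=2 -> substrate=4 bound=4 product=2
t=5: arr=0 -> substrate=2 bound=4 product=4
t=6: arr=1 -> substrate=3 bound=4 product=4
t=7: arr=3 -> substrate=6 bound=4 product=4
t=8: arr=2 -> substrate=6 bound=4 product=6
t=9: arr=2 -> substrate=6 bound=4 product=8

Answer: 8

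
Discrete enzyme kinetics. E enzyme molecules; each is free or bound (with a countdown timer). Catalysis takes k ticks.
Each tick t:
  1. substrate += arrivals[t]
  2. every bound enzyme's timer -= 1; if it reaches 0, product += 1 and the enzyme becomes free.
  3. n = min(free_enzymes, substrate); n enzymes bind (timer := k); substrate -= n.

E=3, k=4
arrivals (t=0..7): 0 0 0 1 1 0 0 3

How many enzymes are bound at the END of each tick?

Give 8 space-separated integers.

Answer: 0 0 0 1 2 2 2 3

Derivation:
t=0: arr=0 -> substrate=0 bound=0 product=0
t=1: arr=0 -> substrate=0 bound=0 product=0
t=2: arr=0 -> substrate=0 bound=0 product=0
t=3: arr=1 -> substrate=0 bound=1 product=0
t=4: arr=1 -> substrate=0 bound=2 product=0
t=5: arr=0 -> substrate=0 bound=2 product=0
t=6: arr=0 -> substrate=0 bound=2 product=0
t=7: arr=3 -> substrate=1 bound=3 product=1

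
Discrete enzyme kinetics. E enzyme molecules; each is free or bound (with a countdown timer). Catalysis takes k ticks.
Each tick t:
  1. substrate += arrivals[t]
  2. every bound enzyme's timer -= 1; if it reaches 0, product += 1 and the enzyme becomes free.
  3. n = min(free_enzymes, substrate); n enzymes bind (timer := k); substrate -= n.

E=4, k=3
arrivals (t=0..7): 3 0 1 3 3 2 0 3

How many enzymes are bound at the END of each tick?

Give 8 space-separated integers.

Answer: 3 3 4 4 4 4 4 4

Derivation:
t=0: arr=3 -> substrate=0 bound=3 product=0
t=1: arr=0 -> substrate=0 bound=3 product=0
t=2: arr=1 -> substrate=0 bound=4 product=0
t=3: arr=3 -> substrate=0 bound=4 product=3
t=4: arr=3 -> substrate=3 bound=4 product=3
t=5: arr=2 -> substrate=4 bound=4 product=4
t=6: arr=0 -> substrate=1 bound=4 product=7
t=7: arr=3 -> substrate=4 bound=4 product=7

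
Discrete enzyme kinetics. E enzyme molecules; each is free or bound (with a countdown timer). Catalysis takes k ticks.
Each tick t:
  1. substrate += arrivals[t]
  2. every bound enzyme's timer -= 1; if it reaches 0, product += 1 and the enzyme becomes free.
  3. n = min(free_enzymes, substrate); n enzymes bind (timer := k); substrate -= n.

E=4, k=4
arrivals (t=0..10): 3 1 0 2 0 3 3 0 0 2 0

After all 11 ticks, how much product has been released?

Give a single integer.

t=0: arr=3 -> substrate=0 bound=3 product=0
t=1: arr=1 -> substrate=0 bound=4 product=0
t=2: arr=0 -> substrate=0 bound=4 product=0
t=3: arr=2 -> substrate=2 bound=4 product=0
t=4: arr=0 -> substrate=0 bound=3 product=3
t=5: arr=3 -> substrate=1 bound=4 product=4
t=6: arr=3 -> substrate=4 bound=4 product=4
t=7: arr=0 -> substrate=4 bound=4 product=4
t=8: arr=0 -> substrate=2 bound=4 product=6
t=9: arr=2 -> substrate=2 bound=4 product=8
t=10: arr=0 -> substrate=2 bound=4 product=8

Answer: 8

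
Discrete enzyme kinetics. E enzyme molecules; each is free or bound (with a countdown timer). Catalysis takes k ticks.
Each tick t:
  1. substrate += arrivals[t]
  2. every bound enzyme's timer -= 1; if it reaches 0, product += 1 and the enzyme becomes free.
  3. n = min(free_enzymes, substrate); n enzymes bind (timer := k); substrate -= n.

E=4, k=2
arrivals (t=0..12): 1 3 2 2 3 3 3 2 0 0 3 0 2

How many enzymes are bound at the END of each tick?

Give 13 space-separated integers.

Answer: 1 4 4 4 4 4 4 4 4 3 4 3 3

Derivation:
t=0: arr=1 -> substrate=0 bound=1 product=0
t=1: arr=3 -> substrate=0 bound=4 product=0
t=2: arr=2 -> substrate=1 bound=4 product=1
t=3: arr=2 -> substrate=0 bound=4 product=4
t=4: arr=3 -> substrate=2 bound=4 product=5
t=5: arr=3 -> substrate=2 bound=4 product=8
t=6: arr=3 -> substrate=4 bound=4 product=9
t=7: arr=2 -> substrate=3 bound=4 product=12
t=8: arr=0 -> substrate=2 bound=4 product=13
t=9: arr=0 -> substrate=0 bound=3 product=16
t=10: arr=3 -> substrate=1 bound=4 product=17
t=11: arr=0 -> substrate=0 bound=3 product=19
t=12: arr=2 -> substrate=0 bound=3 product=21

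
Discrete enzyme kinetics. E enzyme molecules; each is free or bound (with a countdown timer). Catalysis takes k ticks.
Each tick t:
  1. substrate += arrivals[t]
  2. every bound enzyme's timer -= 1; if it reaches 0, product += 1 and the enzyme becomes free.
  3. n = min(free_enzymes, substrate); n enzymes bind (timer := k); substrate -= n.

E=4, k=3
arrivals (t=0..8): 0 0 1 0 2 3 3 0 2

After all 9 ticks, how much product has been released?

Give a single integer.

Answer: 5

Derivation:
t=0: arr=0 -> substrate=0 bound=0 product=0
t=1: arr=0 -> substrate=0 bound=0 product=0
t=2: arr=1 -> substrate=0 bound=1 product=0
t=3: arr=0 -> substrate=0 bound=1 product=0
t=4: arr=2 -> substrate=0 bound=3 product=0
t=5: arr=3 -> substrate=1 bound=4 product=1
t=6: arr=3 -> substrate=4 bound=4 product=1
t=7: arr=0 -> substrate=2 bound=4 product=3
t=8: arr=2 -> substrate=2 bound=4 product=5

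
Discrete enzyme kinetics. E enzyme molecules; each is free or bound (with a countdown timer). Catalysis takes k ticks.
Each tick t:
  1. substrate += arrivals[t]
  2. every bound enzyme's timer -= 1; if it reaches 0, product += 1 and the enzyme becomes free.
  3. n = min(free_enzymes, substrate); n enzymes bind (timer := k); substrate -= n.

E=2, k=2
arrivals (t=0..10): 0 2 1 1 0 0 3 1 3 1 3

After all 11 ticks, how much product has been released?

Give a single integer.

t=0: arr=0 -> substrate=0 bound=0 product=0
t=1: arr=2 -> substrate=0 bound=2 product=0
t=2: arr=1 -> substrate=1 bound=2 product=0
t=3: arr=1 -> substrate=0 bound=2 product=2
t=4: arr=0 -> substrate=0 bound=2 product=2
t=5: arr=0 -> substrate=0 bound=0 product=4
t=6: arr=3 -> substrate=1 bound=2 product=4
t=7: arr=1 -> substrate=2 bound=2 product=4
t=8: arr=3 -> substrate=3 bound=2 product=6
t=9: arr=1 -> substrate=4 bound=2 product=6
t=10: arr=3 -> substrate=5 bound=2 product=8

Answer: 8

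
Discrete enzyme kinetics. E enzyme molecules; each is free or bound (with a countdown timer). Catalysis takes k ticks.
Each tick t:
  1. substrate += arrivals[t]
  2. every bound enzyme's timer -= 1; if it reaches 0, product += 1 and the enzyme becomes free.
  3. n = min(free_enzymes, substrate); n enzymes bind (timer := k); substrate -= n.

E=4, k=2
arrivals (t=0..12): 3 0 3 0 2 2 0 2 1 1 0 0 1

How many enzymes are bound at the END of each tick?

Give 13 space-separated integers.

Answer: 3 3 3 3 2 4 2 2 3 2 1 0 1

Derivation:
t=0: arr=3 -> substrate=0 bound=3 product=0
t=1: arr=0 -> substrate=0 bound=3 product=0
t=2: arr=3 -> substrate=0 bound=3 product=3
t=3: arr=0 -> substrate=0 bound=3 product=3
t=4: arr=2 -> substrate=0 bound=2 product=6
t=5: arr=2 -> substrate=0 bound=4 product=6
t=6: arr=0 -> substrate=0 bound=2 product=8
t=7: arr=2 -> substrate=0 bound=2 product=10
t=8: arr=1 -> substrate=0 bound=3 product=10
t=9: arr=1 -> substrate=0 bound=2 product=12
t=10: arr=0 -> substrate=0 bound=1 product=13
t=11: arr=0 -> substrate=0 bound=0 product=14
t=12: arr=1 -> substrate=0 bound=1 product=14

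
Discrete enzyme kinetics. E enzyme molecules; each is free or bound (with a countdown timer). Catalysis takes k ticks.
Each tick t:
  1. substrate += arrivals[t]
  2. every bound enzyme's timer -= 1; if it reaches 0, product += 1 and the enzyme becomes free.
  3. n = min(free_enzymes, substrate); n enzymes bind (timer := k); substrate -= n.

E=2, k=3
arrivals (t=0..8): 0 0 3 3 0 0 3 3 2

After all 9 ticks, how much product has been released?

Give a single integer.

t=0: arr=0 -> substrate=0 bound=0 product=0
t=1: arr=0 -> substrate=0 bound=0 product=0
t=2: arr=3 -> substrate=1 bound=2 product=0
t=3: arr=3 -> substrate=4 bound=2 product=0
t=4: arr=0 -> substrate=4 bound=2 product=0
t=5: arr=0 -> substrate=2 bound=2 product=2
t=6: arr=3 -> substrate=5 bound=2 product=2
t=7: arr=3 -> substrate=8 bound=2 product=2
t=8: arr=2 -> substrate=8 bound=2 product=4

Answer: 4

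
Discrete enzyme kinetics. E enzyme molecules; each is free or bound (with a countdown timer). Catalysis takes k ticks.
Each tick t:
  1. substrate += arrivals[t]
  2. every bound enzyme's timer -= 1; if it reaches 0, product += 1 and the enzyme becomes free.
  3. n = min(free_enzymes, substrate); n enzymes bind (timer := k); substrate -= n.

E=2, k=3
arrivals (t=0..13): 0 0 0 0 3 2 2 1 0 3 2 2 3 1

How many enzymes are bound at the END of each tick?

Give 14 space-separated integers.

t=0: arr=0 -> substrate=0 bound=0 product=0
t=1: arr=0 -> substrate=0 bound=0 product=0
t=2: arr=0 -> substrate=0 bound=0 product=0
t=3: arr=0 -> substrate=0 bound=0 product=0
t=4: arr=3 -> substrate=1 bound=2 product=0
t=5: arr=2 -> substrate=3 bound=2 product=0
t=6: arr=2 -> substrate=5 bound=2 product=0
t=7: arr=1 -> substrate=4 bound=2 product=2
t=8: arr=0 -> substrate=4 bound=2 product=2
t=9: arr=3 -> substrate=7 bound=2 product=2
t=10: arr=2 -> substrate=7 bound=2 product=4
t=11: arr=2 -> substrate=9 bound=2 product=4
t=12: arr=3 -> substrate=12 bound=2 product=4
t=13: arr=1 -> substrate=11 bound=2 product=6

Answer: 0 0 0 0 2 2 2 2 2 2 2 2 2 2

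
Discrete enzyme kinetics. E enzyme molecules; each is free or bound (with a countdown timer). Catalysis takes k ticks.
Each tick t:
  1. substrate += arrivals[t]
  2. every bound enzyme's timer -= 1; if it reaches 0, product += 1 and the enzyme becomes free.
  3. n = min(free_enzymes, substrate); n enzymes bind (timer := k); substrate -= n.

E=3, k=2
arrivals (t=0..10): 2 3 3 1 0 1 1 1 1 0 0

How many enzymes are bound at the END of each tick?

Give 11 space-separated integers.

t=0: arr=2 -> substrate=0 bound=2 product=0
t=1: arr=3 -> substrate=2 bound=3 product=0
t=2: arr=3 -> substrate=3 bound=3 product=2
t=3: arr=1 -> substrate=3 bound=3 product=3
t=4: arr=0 -> substrate=1 bound=3 product=5
t=5: arr=1 -> substrate=1 bound=3 product=6
t=6: arr=1 -> substrate=0 bound=3 product=8
t=7: arr=1 -> substrate=0 bound=3 product=9
t=8: arr=1 -> substrate=0 bound=2 product=11
t=9: arr=0 -> substrate=0 bound=1 product=12
t=10: arr=0 -> substrate=0 bound=0 product=13

Answer: 2 3 3 3 3 3 3 3 2 1 0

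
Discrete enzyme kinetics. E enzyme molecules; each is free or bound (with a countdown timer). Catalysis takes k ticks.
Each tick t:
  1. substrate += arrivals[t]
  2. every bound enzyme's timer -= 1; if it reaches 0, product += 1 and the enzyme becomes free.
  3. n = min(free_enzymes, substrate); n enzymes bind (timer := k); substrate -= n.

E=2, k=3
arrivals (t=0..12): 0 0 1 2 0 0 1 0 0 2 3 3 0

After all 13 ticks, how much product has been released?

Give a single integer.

t=0: arr=0 -> substrate=0 bound=0 product=0
t=1: arr=0 -> substrate=0 bound=0 product=0
t=2: arr=1 -> substrate=0 bound=1 product=0
t=3: arr=2 -> substrate=1 bound=2 product=0
t=4: arr=0 -> substrate=1 bound=2 product=0
t=5: arr=0 -> substrate=0 bound=2 product=1
t=6: arr=1 -> substrate=0 bound=2 product=2
t=7: arr=0 -> substrate=0 bound=2 product=2
t=8: arr=0 -> substrate=0 bound=1 product=3
t=9: arr=2 -> substrate=0 bound=2 product=4
t=10: arr=3 -> substrate=3 bound=2 product=4
t=11: arr=3 -> substrate=6 bound=2 product=4
t=12: arr=0 -> substrate=4 bound=2 product=6

Answer: 6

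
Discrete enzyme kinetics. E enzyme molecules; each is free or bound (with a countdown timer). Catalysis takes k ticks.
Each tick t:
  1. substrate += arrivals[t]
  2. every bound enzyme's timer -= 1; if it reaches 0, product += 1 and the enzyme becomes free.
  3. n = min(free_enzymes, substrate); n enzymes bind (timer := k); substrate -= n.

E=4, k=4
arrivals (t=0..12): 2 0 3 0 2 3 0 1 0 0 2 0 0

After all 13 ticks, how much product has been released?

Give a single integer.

Answer: 10

Derivation:
t=0: arr=2 -> substrate=0 bound=2 product=0
t=1: arr=0 -> substrate=0 bound=2 product=0
t=2: arr=3 -> substrate=1 bound=4 product=0
t=3: arr=0 -> substrate=1 bound=4 product=0
t=4: arr=2 -> substrate=1 bound=4 product=2
t=5: arr=3 -> substrate=4 bound=4 product=2
t=6: arr=0 -> substrate=2 bound=4 product=4
t=7: arr=1 -> substrate=3 bound=4 product=4
t=8: arr=0 -> substrate=1 bound=4 product=6
t=9: arr=0 -> substrate=1 bound=4 product=6
t=10: arr=2 -> substrate=1 bound=4 product=8
t=11: arr=0 -> substrate=1 bound=4 product=8
t=12: arr=0 -> substrate=0 bound=3 product=10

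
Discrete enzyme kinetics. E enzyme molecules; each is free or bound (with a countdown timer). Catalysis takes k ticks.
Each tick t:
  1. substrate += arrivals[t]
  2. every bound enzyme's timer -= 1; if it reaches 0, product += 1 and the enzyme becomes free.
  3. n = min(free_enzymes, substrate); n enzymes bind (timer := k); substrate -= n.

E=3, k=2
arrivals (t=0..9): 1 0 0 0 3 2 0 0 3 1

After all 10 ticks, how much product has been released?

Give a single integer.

t=0: arr=1 -> substrate=0 bound=1 product=0
t=1: arr=0 -> substrate=0 bound=1 product=0
t=2: arr=0 -> substrate=0 bound=0 product=1
t=3: arr=0 -> substrate=0 bound=0 product=1
t=4: arr=3 -> substrate=0 bound=3 product=1
t=5: arr=2 -> substrate=2 bound=3 product=1
t=6: arr=0 -> substrate=0 bound=2 product=4
t=7: arr=0 -> substrate=0 bound=2 product=4
t=8: arr=3 -> substrate=0 bound=3 product=6
t=9: arr=1 -> substrate=1 bound=3 product=6

Answer: 6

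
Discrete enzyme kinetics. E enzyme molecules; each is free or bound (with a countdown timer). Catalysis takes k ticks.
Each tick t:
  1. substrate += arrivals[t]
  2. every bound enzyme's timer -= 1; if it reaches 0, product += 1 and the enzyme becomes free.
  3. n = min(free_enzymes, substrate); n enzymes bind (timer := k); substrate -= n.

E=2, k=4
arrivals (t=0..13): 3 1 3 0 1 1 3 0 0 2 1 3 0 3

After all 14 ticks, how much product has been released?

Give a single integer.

Answer: 6

Derivation:
t=0: arr=3 -> substrate=1 bound=2 product=0
t=1: arr=1 -> substrate=2 bound=2 product=0
t=2: arr=3 -> substrate=5 bound=2 product=0
t=3: arr=0 -> substrate=5 bound=2 product=0
t=4: arr=1 -> substrate=4 bound=2 product=2
t=5: arr=1 -> substrate=5 bound=2 product=2
t=6: arr=3 -> substrate=8 bound=2 product=2
t=7: arr=0 -> substrate=8 bound=2 product=2
t=8: arr=0 -> substrate=6 bound=2 product=4
t=9: arr=2 -> substrate=8 bound=2 product=4
t=10: arr=1 -> substrate=9 bound=2 product=4
t=11: arr=3 -> substrate=12 bound=2 product=4
t=12: arr=0 -> substrate=10 bound=2 product=6
t=13: arr=3 -> substrate=13 bound=2 product=6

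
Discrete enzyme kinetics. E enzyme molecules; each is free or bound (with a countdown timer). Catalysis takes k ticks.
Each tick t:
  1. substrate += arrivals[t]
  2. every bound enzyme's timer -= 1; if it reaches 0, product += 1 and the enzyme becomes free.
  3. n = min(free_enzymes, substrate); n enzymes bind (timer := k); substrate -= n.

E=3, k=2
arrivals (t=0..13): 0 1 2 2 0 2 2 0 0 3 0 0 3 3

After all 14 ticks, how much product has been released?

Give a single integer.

t=0: arr=0 -> substrate=0 bound=0 product=0
t=1: arr=1 -> substrate=0 bound=1 product=0
t=2: arr=2 -> substrate=0 bound=3 product=0
t=3: arr=2 -> substrate=1 bound=3 product=1
t=4: arr=0 -> substrate=0 bound=2 product=3
t=5: arr=2 -> substrate=0 bound=3 product=4
t=6: arr=2 -> substrate=1 bound=3 product=5
t=7: arr=0 -> substrate=0 bound=2 product=7
t=8: arr=0 -> substrate=0 bound=1 product=8
t=9: arr=3 -> substrate=0 bound=3 product=9
t=10: arr=0 -> substrate=0 bound=3 product=9
t=11: arr=0 -> substrate=0 bound=0 product=12
t=12: arr=3 -> substrate=0 bound=3 product=12
t=13: arr=3 -> substrate=3 bound=3 product=12

Answer: 12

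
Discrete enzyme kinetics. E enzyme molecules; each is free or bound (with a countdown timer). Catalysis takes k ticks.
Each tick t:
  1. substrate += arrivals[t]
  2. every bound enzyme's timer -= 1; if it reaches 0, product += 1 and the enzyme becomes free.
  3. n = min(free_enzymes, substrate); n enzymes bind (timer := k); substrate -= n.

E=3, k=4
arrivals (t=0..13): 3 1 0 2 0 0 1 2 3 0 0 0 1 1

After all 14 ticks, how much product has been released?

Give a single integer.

Answer: 9

Derivation:
t=0: arr=3 -> substrate=0 bound=3 product=0
t=1: arr=1 -> substrate=1 bound=3 product=0
t=2: arr=0 -> substrate=1 bound=3 product=0
t=3: arr=2 -> substrate=3 bound=3 product=0
t=4: arr=0 -> substrate=0 bound=3 product=3
t=5: arr=0 -> substrate=0 bound=3 product=3
t=6: arr=1 -> substrate=1 bound=3 product=3
t=7: arr=2 -> substrate=3 bound=3 product=3
t=8: arr=3 -> substrate=3 bound=3 product=6
t=9: arr=0 -> substrate=3 bound=3 product=6
t=10: arr=0 -> substrate=3 bound=3 product=6
t=11: arr=0 -> substrate=3 bound=3 product=6
t=12: arr=1 -> substrate=1 bound=3 product=9
t=13: arr=1 -> substrate=2 bound=3 product=9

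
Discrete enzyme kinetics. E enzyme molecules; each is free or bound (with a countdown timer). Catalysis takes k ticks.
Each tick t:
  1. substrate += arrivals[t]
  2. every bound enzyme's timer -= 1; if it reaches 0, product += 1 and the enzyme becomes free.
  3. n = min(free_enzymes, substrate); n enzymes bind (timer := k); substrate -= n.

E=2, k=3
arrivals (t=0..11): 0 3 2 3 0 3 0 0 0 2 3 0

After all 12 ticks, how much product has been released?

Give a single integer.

t=0: arr=0 -> substrate=0 bound=0 product=0
t=1: arr=3 -> substrate=1 bound=2 product=0
t=2: arr=2 -> substrate=3 bound=2 product=0
t=3: arr=3 -> substrate=6 bound=2 product=0
t=4: arr=0 -> substrate=4 bound=2 product=2
t=5: arr=3 -> substrate=7 bound=2 product=2
t=6: arr=0 -> substrate=7 bound=2 product=2
t=7: arr=0 -> substrate=5 bound=2 product=4
t=8: arr=0 -> substrate=5 bound=2 product=4
t=9: arr=2 -> substrate=7 bound=2 product=4
t=10: arr=3 -> substrate=8 bound=2 product=6
t=11: arr=0 -> substrate=8 bound=2 product=6

Answer: 6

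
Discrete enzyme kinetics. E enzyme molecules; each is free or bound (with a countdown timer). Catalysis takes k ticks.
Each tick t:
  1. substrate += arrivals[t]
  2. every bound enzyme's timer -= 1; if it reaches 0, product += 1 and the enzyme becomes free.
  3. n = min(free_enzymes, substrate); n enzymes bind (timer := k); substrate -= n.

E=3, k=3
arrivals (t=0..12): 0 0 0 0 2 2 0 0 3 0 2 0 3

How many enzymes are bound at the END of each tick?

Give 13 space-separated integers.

t=0: arr=0 -> substrate=0 bound=0 product=0
t=1: arr=0 -> substrate=0 bound=0 product=0
t=2: arr=0 -> substrate=0 bound=0 product=0
t=3: arr=0 -> substrate=0 bound=0 product=0
t=4: arr=2 -> substrate=0 bound=2 product=0
t=5: arr=2 -> substrate=1 bound=3 product=0
t=6: arr=0 -> substrate=1 bound=3 product=0
t=7: arr=0 -> substrate=0 bound=2 product=2
t=8: arr=3 -> substrate=1 bound=3 product=3
t=9: arr=0 -> substrate=1 bound=3 product=3
t=10: arr=2 -> substrate=2 bound=3 product=4
t=11: arr=0 -> substrate=0 bound=3 product=6
t=12: arr=3 -> substrate=3 bound=3 product=6

Answer: 0 0 0 0 2 3 3 2 3 3 3 3 3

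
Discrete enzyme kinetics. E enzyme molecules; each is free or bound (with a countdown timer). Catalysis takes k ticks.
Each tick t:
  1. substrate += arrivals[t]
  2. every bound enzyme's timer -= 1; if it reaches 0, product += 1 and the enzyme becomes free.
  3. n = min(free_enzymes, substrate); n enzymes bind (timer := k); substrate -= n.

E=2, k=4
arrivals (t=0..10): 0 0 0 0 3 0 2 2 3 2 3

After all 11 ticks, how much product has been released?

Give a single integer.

Answer: 2

Derivation:
t=0: arr=0 -> substrate=0 bound=0 product=0
t=1: arr=0 -> substrate=0 bound=0 product=0
t=2: arr=0 -> substrate=0 bound=0 product=0
t=3: arr=0 -> substrate=0 bound=0 product=0
t=4: arr=3 -> substrate=1 bound=2 product=0
t=5: arr=0 -> substrate=1 bound=2 product=0
t=6: arr=2 -> substrate=3 bound=2 product=0
t=7: arr=2 -> substrate=5 bound=2 product=0
t=8: arr=3 -> substrate=6 bound=2 product=2
t=9: arr=2 -> substrate=8 bound=2 product=2
t=10: arr=3 -> substrate=11 bound=2 product=2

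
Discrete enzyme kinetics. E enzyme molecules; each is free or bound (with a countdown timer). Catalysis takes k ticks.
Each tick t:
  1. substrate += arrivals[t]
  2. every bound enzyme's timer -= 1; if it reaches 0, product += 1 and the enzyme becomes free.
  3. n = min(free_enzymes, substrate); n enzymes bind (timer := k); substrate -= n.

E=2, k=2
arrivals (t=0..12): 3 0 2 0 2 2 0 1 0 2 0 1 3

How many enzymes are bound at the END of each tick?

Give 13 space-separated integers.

Answer: 2 2 2 2 2 2 2 2 2 2 2 2 2

Derivation:
t=0: arr=3 -> substrate=1 bound=2 product=0
t=1: arr=0 -> substrate=1 bound=2 product=0
t=2: arr=2 -> substrate=1 bound=2 product=2
t=3: arr=0 -> substrate=1 bound=2 product=2
t=4: arr=2 -> substrate=1 bound=2 product=4
t=5: arr=2 -> substrate=3 bound=2 product=4
t=6: arr=0 -> substrate=1 bound=2 product=6
t=7: arr=1 -> substrate=2 bound=2 product=6
t=8: arr=0 -> substrate=0 bound=2 product=8
t=9: arr=2 -> substrate=2 bound=2 product=8
t=10: arr=0 -> substrate=0 bound=2 product=10
t=11: arr=1 -> substrate=1 bound=2 product=10
t=12: arr=3 -> substrate=2 bound=2 product=12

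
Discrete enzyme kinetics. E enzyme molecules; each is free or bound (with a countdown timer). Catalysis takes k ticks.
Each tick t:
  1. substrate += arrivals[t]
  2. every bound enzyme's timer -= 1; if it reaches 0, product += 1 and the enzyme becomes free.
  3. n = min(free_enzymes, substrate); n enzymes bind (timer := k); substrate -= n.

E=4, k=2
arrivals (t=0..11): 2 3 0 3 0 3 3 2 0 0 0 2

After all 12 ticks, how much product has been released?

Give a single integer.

t=0: arr=2 -> substrate=0 bound=2 product=0
t=1: arr=3 -> substrate=1 bound=4 product=0
t=2: arr=0 -> substrate=0 bound=3 product=2
t=3: arr=3 -> substrate=0 bound=4 product=4
t=4: arr=0 -> substrate=0 bound=3 product=5
t=5: arr=3 -> substrate=0 bound=3 product=8
t=6: arr=3 -> substrate=2 bound=4 product=8
t=7: arr=2 -> substrate=1 bound=4 product=11
t=8: arr=0 -> substrate=0 bound=4 product=12
t=9: arr=0 -> substrate=0 bound=1 product=15
t=10: arr=0 -> substrate=0 bound=0 product=16
t=11: arr=2 -> substrate=0 bound=2 product=16

Answer: 16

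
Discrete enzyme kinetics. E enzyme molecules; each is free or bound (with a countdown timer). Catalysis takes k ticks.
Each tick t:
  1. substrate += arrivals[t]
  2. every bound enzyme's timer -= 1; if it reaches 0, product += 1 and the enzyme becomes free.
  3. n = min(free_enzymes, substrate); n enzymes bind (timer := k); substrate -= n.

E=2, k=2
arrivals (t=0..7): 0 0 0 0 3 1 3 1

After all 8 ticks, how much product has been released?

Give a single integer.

Answer: 2

Derivation:
t=0: arr=0 -> substrate=0 bound=0 product=0
t=1: arr=0 -> substrate=0 bound=0 product=0
t=2: arr=0 -> substrate=0 bound=0 product=0
t=3: arr=0 -> substrate=0 bound=0 product=0
t=4: arr=3 -> substrate=1 bound=2 product=0
t=5: arr=1 -> substrate=2 bound=2 product=0
t=6: arr=3 -> substrate=3 bound=2 product=2
t=7: arr=1 -> substrate=4 bound=2 product=2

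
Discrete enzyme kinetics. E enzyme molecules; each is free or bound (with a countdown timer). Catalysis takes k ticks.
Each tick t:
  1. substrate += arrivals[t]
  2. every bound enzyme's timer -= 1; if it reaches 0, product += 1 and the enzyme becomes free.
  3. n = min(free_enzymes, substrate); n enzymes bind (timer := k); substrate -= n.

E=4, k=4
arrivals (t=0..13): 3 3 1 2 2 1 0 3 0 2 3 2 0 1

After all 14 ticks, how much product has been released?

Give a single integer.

Answer: 12

Derivation:
t=0: arr=3 -> substrate=0 bound=3 product=0
t=1: arr=3 -> substrate=2 bound=4 product=0
t=2: arr=1 -> substrate=3 bound=4 product=0
t=3: arr=2 -> substrate=5 bound=4 product=0
t=4: arr=2 -> substrate=4 bound=4 product=3
t=5: arr=1 -> substrate=4 bound=4 product=4
t=6: arr=0 -> substrate=4 bound=4 product=4
t=7: arr=3 -> substrate=7 bound=4 product=4
t=8: arr=0 -> substrate=4 bound=4 product=7
t=9: arr=2 -> substrate=5 bound=4 product=8
t=10: arr=3 -> substrate=8 bound=4 product=8
t=11: arr=2 -> substrate=10 bound=4 product=8
t=12: arr=0 -> substrate=7 bound=4 product=11
t=13: arr=1 -> substrate=7 bound=4 product=12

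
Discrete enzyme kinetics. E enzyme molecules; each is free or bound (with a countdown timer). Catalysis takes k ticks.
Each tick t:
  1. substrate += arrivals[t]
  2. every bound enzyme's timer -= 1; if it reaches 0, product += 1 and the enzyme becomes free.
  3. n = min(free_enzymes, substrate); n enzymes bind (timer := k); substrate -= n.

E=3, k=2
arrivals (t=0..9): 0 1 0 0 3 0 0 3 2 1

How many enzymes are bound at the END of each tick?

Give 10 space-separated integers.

Answer: 0 1 1 0 3 3 0 3 3 3

Derivation:
t=0: arr=0 -> substrate=0 bound=0 product=0
t=1: arr=1 -> substrate=0 bound=1 product=0
t=2: arr=0 -> substrate=0 bound=1 product=0
t=3: arr=0 -> substrate=0 bound=0 product=1
t=4: arr=3 -> substrate=0 bound=3 product=1
t=5: arr=0 -> substrate=0 bound=3 product=1
t=6: arr=0 -> substrate=0 bound=0 product=4
t=7: arr=3 -> substrate=0 bound=3 product=4
t=8: arr=2 -> substrate=2 bound=3 product=4
t=9: arr=1 -> substrate=0 bound=3 product=7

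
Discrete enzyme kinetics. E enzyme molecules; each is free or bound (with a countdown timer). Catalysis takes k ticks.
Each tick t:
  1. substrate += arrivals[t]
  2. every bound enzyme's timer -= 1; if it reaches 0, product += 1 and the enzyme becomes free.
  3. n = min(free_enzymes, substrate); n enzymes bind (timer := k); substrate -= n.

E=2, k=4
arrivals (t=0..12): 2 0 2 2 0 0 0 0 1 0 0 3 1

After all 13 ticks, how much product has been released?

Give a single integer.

Answer: 6

Derivation:
t=0: arr=2 -> substrate=0 bound=2 product=0
t=1: arr=0 -> substrate=0 bound=2 product=0
t=2: arr=2 -> substrate=2 bound=2 product=0
t=3: arr=2 -> substrate=4 bound=2 product=0
t=4: arr=0 -> substrate=2 bound=2 product=2
t=5: arr=0 -> substrate=2 bound=2 product=2
t=6: arr=0 -> substrate=2 bound=2 product=2
t=7: arr=0 -> substrate=2 bound=2 product=2
t=8: arr=1 -> substrate=1 bound=2 product=4
t=9: arr=0 -> substrate=1 bound=2 product=4
t=10: arr=0 -> substrate=1 bound=2 product=4
t=11: arr=3 -> substrate=4 bound=2 product=4
t=12: arr=1 -> substrate=3 bound=2 product=6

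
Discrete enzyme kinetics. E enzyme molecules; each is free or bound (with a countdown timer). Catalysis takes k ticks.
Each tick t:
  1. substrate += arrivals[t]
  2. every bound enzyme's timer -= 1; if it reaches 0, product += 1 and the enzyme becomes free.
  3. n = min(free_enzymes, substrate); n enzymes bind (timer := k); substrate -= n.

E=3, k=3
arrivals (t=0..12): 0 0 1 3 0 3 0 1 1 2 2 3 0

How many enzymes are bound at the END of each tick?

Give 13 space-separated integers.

t=0: arr=0 -> substrate=0 bound=0 product=0
t=1: arr=0 -> substrate=0 bound=0 product=0
t=2: arr=1 -> substrate=0 bound=1 product=0
t=3: arr=3 -> substrate=1 bound=3 product=0
t=4: arr=0 -> substrate=1 bound=3 product=0
t=5: arr=3 -> substrate=3 bound=3 product=1
t=6: arr=0 -> substrate=1 bound=3 product=3
t=7: arr=1 -> substrate=2 bound=3 product=3
t=8: arr=1 -> substrate=2 bound=3 product=4
t=9: arr=2 -> substrate=2 bound=3 product=6
t=10: arr=2 -> substrate=4 bound=3 product=6
t=11: arr=3 -> substrate=6 bound=3 product=7
t=12: arr=0 -> substrate=4 bound=3 product=9

Answer: 0 0 1 3 3 3 3 3 3 3 3 3 3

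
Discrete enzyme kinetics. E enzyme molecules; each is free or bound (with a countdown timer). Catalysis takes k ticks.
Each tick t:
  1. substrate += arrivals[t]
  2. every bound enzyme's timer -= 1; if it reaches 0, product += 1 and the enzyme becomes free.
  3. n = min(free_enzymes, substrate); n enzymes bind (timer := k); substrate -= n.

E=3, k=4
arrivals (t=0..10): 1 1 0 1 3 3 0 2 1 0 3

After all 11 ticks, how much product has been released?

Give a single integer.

Answer: 5

Derivation:
t=0: arr=1 -> substrate=0 bound=1 product=0
t=1: arr=1 -> substrate=0 bound=2 product=0
t=2: arr=0 -> substrate=0 bound=2 product=0
t=3: arr=1 -> substrate=0 bound=3 product=0
t=4: arr=3 -> substrate=2 bound=3 product=1
t=5: arr=3 -> substrate=4 bound=3 product=2
t=6: arr=0 -> substrate=4 bound=3 product=2
t=7: arr=2 -> substrate=5 bound=3 product=3
t=8: arr=1 -> substrate=5 bound=3 product=4
t=9: arr=0 -> substrate=4 bound=3 product=5
t=10: arr=3 -> substrate=7 bound=3 product=5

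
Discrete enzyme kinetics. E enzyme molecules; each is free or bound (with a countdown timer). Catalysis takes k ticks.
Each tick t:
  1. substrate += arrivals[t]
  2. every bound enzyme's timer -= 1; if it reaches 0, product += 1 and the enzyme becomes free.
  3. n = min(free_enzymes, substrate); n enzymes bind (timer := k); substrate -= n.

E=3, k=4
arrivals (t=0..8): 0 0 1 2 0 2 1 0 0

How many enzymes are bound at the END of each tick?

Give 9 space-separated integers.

t=0: arr=0 -> substrate=0 bound=0 product=0
t=1: arr=0 -> substrate=0 bound=0 product=0
t=2: arr=1 -> substrate=0 bound=1 product=0
t=3: arr=2 -> substrate=0 bound=3 product=0
t=4: arr=0 -> substrate=0 bound=3 product=0
t=5: arr=2 -> substrate=2 bound=3 product=0
t=6: arr=1 -> substrate=2 bound=3 product=1
t=7: arr=0 -> substrate=0 bound=3 product=3
t=8: arr=0 -> substrate=0 bound=3 product=3

Answer: 0 0 1 3 3 3 3 3 3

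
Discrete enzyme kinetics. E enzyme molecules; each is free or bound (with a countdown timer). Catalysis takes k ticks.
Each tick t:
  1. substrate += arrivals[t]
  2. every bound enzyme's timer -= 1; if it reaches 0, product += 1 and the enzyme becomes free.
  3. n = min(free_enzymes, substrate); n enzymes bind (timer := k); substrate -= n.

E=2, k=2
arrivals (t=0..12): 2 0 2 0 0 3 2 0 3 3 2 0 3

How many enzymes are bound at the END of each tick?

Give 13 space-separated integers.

Answer: 2 2 2 2 0 2 2 2 2 2 2 2 2

Derivation:
t=0: arr=2 -> substrate=0 bound=2 product=0
t=1: arr=0 -> substrate=0 bound=2 product=0
t=2: arr=2 -> substrate=0 bound=2 product=2
t=3: arr=0 -> substrate=0 bound=2 product=2
t=4: arr=0 -> substrate=0 bound=0 product=4
t=5: arr=3 -> substrate=1 bound=2 product=4
t=6: arr=2 -> substrate=3 bound=2 product=4
t=7: arr=0 -> substrate=1 bound=2 product=6
t=8: arr=3 -> substrate=4 bound=2 product=6
t=9: arr=3 -> substrate=5 bound=2 product=8
t=10: arr=2 -> substrate=7 bound=2 product=8
t=11: arr=0 -> substrate=5 bound=2 product=10
t=12: arr=3 -> substrate=8 bound=2 product=10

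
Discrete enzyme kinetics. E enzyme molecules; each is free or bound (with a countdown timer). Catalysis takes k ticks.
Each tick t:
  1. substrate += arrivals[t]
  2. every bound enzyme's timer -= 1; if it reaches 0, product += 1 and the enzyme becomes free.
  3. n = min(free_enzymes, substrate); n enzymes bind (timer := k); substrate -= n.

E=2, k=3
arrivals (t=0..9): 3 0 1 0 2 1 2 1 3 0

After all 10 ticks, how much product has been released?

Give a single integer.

Answer: 6

Derivation:
t=0: arr=3 -> substrate=1 bound=2 product=0
t=1: arr=0 -> substrate=1 bound=2 product=0
t=2: arr=1 -> substrate=2 bound=2 product=0
t=3: arr=0 -> substrate=0 bound=2 product=2
t=4: arr=2 -> substrate=2 bound=2 product=2
t=5: arr=1 -> substrate=3 bound=2 product=2
t=6: arr=2 -> substrate=3 bound=2 product=4
t=7: arr=1 -> substrate=4 bound=2 product=4
t=8: arr=3 -> substrate=7 bound=2 product=4
t=9: arr=0 -> substrate=5 bound=2 product=6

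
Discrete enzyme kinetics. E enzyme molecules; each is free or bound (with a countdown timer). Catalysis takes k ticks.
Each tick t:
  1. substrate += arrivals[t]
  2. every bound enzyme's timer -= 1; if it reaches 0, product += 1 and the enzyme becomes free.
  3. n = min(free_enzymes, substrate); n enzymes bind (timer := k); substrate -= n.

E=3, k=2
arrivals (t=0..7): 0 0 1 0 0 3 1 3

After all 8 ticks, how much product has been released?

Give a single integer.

t=0: arr=0 -> substrate=0 bound=0 product=0
t=1: arr=0 -> substrate=0 bound=0 product=0
t=2: arr=1 -> substrate=0 bound=1 product=0
t=3: arr=0 -> substrate=0 bound=1 product=0
t=4: arr=0 -> substrate=0 bound=0 product=1
t=5: arr=3 -> substrate=0 bound=3 product=1
t=6: arr=1 -> substrate=1 bound=3 product=1
t=7: arr=3 -> substrate=1 bound=3 product=4

Answer: 4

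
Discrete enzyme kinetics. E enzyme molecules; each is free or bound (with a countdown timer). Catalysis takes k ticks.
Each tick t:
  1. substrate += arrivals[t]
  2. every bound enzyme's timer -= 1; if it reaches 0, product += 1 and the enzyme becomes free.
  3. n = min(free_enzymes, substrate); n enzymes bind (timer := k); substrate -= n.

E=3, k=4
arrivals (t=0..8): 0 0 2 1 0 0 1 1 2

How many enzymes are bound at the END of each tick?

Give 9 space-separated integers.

Answer: 0 0 2 3 3 3 2 2 3

Derivation:
t=0: arr=0 -> substrate=0 bound=0 product=0
t=1: arr=0 -> substrate=0 bound=0 product=0
t=2: arr=2 -> substrate=0 bound=2 product=0
t=3: arr=1 -> substrate=0 bound=3 product=0
t=4: arr=0 -> substrate=0 bound=3 product=0
t=5: arr=0 -> substrate=0 bound=3 product=0
t=6: arr=1 -> substrate=0 bound=2 product=2
t=7: arr=1 -> substrate=0 bound=2 product=3
t=8: arr=2 -> substrate=1 bound=3 product=3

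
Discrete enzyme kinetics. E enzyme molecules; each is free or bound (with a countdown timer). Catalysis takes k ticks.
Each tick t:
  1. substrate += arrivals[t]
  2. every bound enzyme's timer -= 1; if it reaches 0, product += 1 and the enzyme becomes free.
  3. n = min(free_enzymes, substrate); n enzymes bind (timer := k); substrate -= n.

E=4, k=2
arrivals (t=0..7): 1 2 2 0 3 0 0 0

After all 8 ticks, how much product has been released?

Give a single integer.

t=0: arr=1 -> substrate=0 bound=1 product=0
t=1: arr=2 -> substrate=0 bound=3 product=0
t=2: arr=2 -> substrate=0 bound=4 product=1
t=3: arr=0 -> substrate=0 bound=2 product=3
t=4: arr=3 -> substrate=0 bound=3 product=5
t=5: arr=0 -> substrate=0 bound=3 product=5
t=6: arr=0 -> substrate=0 bound=0 product=8
t=7: arr=0 -> substrate=0 bound=0 product=8

Answer: 8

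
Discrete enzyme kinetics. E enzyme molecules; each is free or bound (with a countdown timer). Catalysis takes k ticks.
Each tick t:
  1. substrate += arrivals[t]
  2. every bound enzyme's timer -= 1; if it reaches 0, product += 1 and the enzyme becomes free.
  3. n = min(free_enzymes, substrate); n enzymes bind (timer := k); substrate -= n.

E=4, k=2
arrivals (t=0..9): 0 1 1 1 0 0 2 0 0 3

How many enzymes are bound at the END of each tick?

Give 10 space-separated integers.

Answer: 0 1 2 2 1 0 2 2 0 3

Derivation:
t=0: arr=0 -> substrate=0 bound=0 product=0
t=1: arr=1 -> substrate=0 bound=1 product=0
t=2: arr=1 -> substrate=0 bound=2 product=0
t=3: arr=1 -> substrate=0 bound=2 product=1
t=4: arr=0 -> substrate=0 bound=1 product=2
t=5: arr=0 -> substrate=0 bound=0 product=3
t=6: arr=2 -> substrate=0 bound=2 product=3
t=7: arr=0 -> substrate=0 bound=2 product=3
t=8: arr=0 -> substrate=0 bound=0 product=5
t=9: arr=3 -> substrate=0 bound=3 product=5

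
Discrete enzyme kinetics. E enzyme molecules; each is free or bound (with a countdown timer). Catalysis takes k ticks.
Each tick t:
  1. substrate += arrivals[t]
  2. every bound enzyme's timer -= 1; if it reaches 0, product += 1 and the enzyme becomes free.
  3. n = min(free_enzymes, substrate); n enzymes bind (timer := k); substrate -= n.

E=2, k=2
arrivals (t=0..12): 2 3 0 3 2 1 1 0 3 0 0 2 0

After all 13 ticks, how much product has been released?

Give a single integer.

Answer: 12

Derivation:
t=0: arr=2 -> substrate=0 bound=2 product=0
t=1: arr=3 -> substrate=3 bound=2 product=0
t=2: arr=0 -> substrate=1 bound=2 product=2
t=3: arr=3 -> substrate=4 bound=2 product=2
t=4: arr=2 -> substrate=4 bound=2 product=4
t=5: arr=1 -> substrate=5 bound=2 product=4
t=6: arr=1 -> substrate=4 bound=2 product=6
t=7: arr=0 -> substrate=4 bound=2 product=6
t=8: arr=3 -> substrate=5 bound=2 product=8
t=9: arr=0 -> substrate=5 bound=2 product=8
t=10: arr=0 -> substrate=3 bound=2 product=10
t=11: arr=2 -> substrate=5 bound=2 product=10
t=12: arr=0 -> substrate=3 bound=2 product=12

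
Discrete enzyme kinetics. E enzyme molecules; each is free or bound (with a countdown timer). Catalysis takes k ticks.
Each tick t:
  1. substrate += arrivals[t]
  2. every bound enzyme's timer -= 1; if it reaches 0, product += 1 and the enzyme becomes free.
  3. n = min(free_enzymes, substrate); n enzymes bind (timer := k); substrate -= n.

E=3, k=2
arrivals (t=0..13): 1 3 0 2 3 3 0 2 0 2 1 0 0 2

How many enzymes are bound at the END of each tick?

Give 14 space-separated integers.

t=0: arr=1 -> substrate=0 bound=1 product=0
t=1: arr=3 -> substrate=1 bound=3 product=0
t=2: arr=0 -> substrate=0 bound=3 product=1
t=3: arr=2 -> substrate=0 bound=3 product=3
t=4: arr=3 -> substrate=2 bound=3 product=4
t=5: arr=3 -> substrate=3 bound=3 product=6
t=6: arr=0 -> substrate=2 bound=3 product=7
t=7: arr=2 -> substrate=2 bound=3 product=9
t=8: arr=0 -> substrate=1 bound=3 product=10
t=9: arr=2 -> substrate=1 bound=3 product=12
t=10: arr=1 -> substrate=1 bound=3 product=13
t=11: arr=0 -> substrate=0 bound=2 product=15
t=12: arr=0 -> substrate=0 bound=1 product=16
t=13: arr=2 -> substrate=0 bound=2 product=17

Answer: 1 3 3 3 3 3 3 3 3 3 3 2 1 2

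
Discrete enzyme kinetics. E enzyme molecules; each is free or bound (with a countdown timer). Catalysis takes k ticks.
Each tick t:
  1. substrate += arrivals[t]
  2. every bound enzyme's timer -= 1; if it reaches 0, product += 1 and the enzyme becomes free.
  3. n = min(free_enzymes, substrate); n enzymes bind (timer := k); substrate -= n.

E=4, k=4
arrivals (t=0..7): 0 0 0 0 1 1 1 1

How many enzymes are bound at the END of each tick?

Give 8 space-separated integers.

Answer: 0 0 0 0 1 2 3 4

Derivation:
t=0: arr=0 -> substrate=0 bound=0 product=0
t=1: arr=0 -> substrate=0 bound=0 product=0
t=2: arr=0 -> substrate=0 bound=0 product=0
t=3: arr=0 -> substrate=0 bound=0 product=0
t=4: arr=1 -> substrate=0 bound=1 product=0
t=5: arr=1 -> substrate=0 bound=2 product=0
t=6: arr=1 -> substrate=0 bound=3 product=0
t=7: arr=1 -> substrate=0 bound=4 product=0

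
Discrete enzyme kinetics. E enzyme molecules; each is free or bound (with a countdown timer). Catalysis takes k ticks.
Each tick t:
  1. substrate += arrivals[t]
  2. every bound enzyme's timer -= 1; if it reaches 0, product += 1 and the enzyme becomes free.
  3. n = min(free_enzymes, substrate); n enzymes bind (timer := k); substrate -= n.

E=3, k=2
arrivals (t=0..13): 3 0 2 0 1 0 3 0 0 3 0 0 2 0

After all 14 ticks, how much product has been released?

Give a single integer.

t=0: arr=3 -> substrate=0 bound=3 product=0
t=1: arr=0 -> substrate=0 bound=3 product=0
t=2: arr=2 -> substrate=0 bound=2 product=3
t=3: arr=0 -> substrate=0 bound=2 product=3
t=4: arr=1 -> substrate=0 bound=1 product=5
t=5: arr=0 -> substrate=0 bound=1 product=5
t=6: arr=3 -> substrate=0 bound=3 product=6
t=7: arr=0 -> substrate=0 bound=3 product=6
t=8: arr=0 -> substrate=0 bound=0 product=9
t=9: arr=3 -> substrate=0 bound=3 product=9
t=10: arr=0 -> substrate=0 bound=3 product=9
t=11: arr=0 -> substrate=0 bound=0 product=12
t=12: arr=2 -> substrate=0 bound=2 product=12
t=13: arr=0 -> substrate=0 bound=2 product=12

Answer: 12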